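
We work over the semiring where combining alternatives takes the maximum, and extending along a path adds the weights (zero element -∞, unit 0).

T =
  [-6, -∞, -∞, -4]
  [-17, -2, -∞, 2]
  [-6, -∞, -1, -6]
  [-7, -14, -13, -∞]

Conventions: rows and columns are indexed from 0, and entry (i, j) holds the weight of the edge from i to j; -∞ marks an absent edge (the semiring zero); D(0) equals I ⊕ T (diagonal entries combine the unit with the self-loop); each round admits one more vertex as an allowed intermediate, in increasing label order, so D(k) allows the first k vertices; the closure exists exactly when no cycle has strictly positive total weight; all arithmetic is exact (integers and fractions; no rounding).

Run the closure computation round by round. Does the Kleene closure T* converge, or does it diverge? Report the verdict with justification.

D(0):
  [0, -∞, -∞, -4]
  [-17, 0, -∞, 2]
  [-6, -∞, 0, -6]
  [-7, -14, -13, 0]
D(1):
  [0, -∞, -∞, -4]
  [-17, 0, -∞, 2]
  [-6, -∞, 0, -6]
  [-7, -14, -13, 0]
D(2):
  [0, -∞, -∞, -4]
  [-17, 0, -∞, 2]
  [-6, -∞, 0, -6]
  [-7, -14, -13, 0]
D(3):
  [0, -∞, -∞, -4]
  [-17, 0, -∞, 2]
  [-6, -∞, 0, -6]
  [-7, -14, -13, 0]
D(4):
  [0, -18, -17, -4]
  [-5, 0, -11, 2]
  [-6, -20, 0, -6]
  [-7, -14, -13, 0]
Key observation: every diagonal entry stays at the unit through all rounds, so no improving cycle exists.
Answer: CONVERGES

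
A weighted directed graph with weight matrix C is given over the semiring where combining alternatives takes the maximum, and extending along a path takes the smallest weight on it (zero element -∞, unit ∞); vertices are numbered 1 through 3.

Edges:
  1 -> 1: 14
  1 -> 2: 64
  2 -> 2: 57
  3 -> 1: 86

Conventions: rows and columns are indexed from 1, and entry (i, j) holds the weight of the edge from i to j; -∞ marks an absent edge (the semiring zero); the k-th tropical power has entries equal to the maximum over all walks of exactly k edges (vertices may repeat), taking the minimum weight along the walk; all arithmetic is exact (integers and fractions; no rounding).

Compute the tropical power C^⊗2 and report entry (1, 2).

C^⊗2:
  [14, 57, -∞]
  [-∞, 57, -∞]
  [14, 64, -∞]
Key observation: the optimum is the walk 1->2->2, with weight 64 min 57 = 57.
Optimal value attained by: walk 1->2->2.
Answer: (C^⊗2)[1][2] = 57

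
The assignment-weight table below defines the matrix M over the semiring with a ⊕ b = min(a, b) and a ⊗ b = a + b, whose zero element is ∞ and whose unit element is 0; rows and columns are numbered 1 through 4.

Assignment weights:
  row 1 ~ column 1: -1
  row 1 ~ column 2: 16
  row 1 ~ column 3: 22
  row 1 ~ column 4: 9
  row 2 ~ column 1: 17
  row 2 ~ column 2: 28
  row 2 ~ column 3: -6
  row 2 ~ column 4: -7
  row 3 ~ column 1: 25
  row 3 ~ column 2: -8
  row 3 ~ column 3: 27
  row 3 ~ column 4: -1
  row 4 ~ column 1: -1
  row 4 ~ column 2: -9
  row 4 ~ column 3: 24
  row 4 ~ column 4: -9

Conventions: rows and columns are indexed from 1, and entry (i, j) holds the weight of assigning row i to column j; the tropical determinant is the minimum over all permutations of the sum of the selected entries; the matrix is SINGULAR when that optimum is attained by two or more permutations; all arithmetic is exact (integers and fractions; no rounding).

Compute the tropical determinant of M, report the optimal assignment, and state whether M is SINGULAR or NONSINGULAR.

σ = (1, 2, 3, 4): (-1) + 28 + 27 + (-9) = 45
σ = (1, 2, 4, 3): (-1) + 28 + (-1) + 24 = 50
σ = (1, 3, 2, 4): (-1) + (-6) + (-8) + (-9) = -24
σ = (1, 3, 4, 2): (-1) + (-6) + (-1) + (-9) = -17
σ = (1, 4, 2, 3): (-1) + (-7) + (-8) + 24 = 8
σ = (1, 4, 3, 2): (-1) + (-7) + 27 + (-9) = 10
σ = (2, 1, 3, 4): 16 + 17 + 27 + (-9) = 51
σ = (2, 1, 4, 3): 16 + 17 + (-1) + 24 = 56
σ = (2, 3, 1, 4): 16 + (-6) + 25 + (-9) = 26
σ = (2, 3, 4, 1): 16 + (-6) + (-1) + (-1) = 8
σ = (2, 4, 1, 3): 16 + (-7) + 25 + 24 = 58
σ = (2, 4, 3, 1): 16 + (-7) + 27 + (-1) = 35
σ = (3, 1, 2, 4): 22 + 17 + (-8) + (-9) = 22
σ = (3, 1, 4, 2): 22 + 17 + (-1) + (-9) = 29
σ = (3, 2, 1, 4): 22 + 28 + 25 + (-9) = 66
σ = (3, 2, 4, 1): 22 + 28 + (-1) + (-1) = 48
σ = (3, 4, 1, 2): 22 + (-7) + 25 + (-9) = 31
σ = (3, 4, 2, 1): 22 + (-7) + (-8) + (-1) = 6
σ = (4, 1, 2, 3): 9 + 17 + (-8) + 24 = 42
σ = (4, 1, 3, 2): 9 + 17 + 27 + (-9) = 44
σ = (4, 2, 1, 3): 9 + 28 + 25 + 24 = 86
σ = (4, 2, 3, 1): 9 + 28 + 27 + (-1) = 63
σ = (4, 3, 1, 2): 9 + (-6) + 25 + (-9) = 19
σ = (4, 3, 2, 1): 9 + (-6) + (-8) + (-1) = -6
Optimal value attained by: σ = (1, 3, 2, 4).
Answer: det⊕(M) = -24; verdict: NONSINGULAR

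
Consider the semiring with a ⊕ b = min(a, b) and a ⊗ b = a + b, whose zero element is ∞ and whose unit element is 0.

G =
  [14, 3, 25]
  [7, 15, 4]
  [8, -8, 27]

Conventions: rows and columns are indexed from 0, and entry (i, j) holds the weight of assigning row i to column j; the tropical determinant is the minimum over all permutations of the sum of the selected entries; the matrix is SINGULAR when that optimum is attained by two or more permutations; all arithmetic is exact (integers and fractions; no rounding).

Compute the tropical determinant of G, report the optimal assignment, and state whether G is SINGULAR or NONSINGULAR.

σ = (0, 1, 2): 14 + 15 + 27 = 56
σ = (0, 2, 1): 14 + 4 + (-8) = 10
σ = (1, 0, 2): 3 + 7 + 27 = 37
σ = (1, 2, 0): 3 + 4 + 8 = 15
σ = (2, 0, 1): 25 + 7 + (-8) = 24
σ = (2, 1, 0): 25 + 15 + 8 = 48
Optimal value attained by: σ = (0, 2, 1).
Answer: det⊕(G) = 10; verdict: NONSINGULAR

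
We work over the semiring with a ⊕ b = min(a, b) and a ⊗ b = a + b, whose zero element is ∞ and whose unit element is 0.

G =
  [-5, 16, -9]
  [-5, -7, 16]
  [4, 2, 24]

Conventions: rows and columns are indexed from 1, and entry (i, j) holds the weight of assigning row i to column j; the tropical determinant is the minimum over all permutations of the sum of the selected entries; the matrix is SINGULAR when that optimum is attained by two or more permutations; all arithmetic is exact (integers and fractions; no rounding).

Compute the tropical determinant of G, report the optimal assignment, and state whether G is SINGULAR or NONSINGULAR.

σ = (1, 2, 3): (-5) + (-7) + 24 = 12
σ = (1, 3, 2): (-5) + 16 + 2 = 13
σ = (2, 1, 3): 16 + (-5) + 24 = 35
σ = (2, 3, 1): 16 + 16 + 4 = 36
σ = (3, 1, 2): (-9) + (-5) + 2 = -12
σ = (3, 2, 1): (-9) + (-7) + 4 = -12
Optimal value attained by: σ = (3, 1, 2).
Answer: det⊕(G) = -12; verdict: SINGULAR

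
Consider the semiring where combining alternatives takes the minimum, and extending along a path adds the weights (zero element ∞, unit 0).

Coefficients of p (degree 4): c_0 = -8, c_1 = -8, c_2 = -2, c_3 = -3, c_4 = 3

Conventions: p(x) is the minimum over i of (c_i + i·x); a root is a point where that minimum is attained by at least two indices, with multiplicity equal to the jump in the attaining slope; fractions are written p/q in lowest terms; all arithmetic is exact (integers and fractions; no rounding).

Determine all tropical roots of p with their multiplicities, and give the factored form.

hull edge (i=0, c=-8) to (i=1, c=-8): slope 0, span 1
hull edge (i=1, c=-8) to (i=3, c=-3): slope 5/2, span 2
hull edge (i=3, c=-3) to (i=4, c=3): slope 6, span 1
Factored form: p(x) = 3 ⊗ (x ⊕ (-6)) ⊗ (x ⊕ (-5/2)) ⊗ (x ⊕ (-5/2)) ⊗ (x ⊕ 0)
Answer: roots = -6 (mult 1), -5/2 (mult 2), 0 (mult 1)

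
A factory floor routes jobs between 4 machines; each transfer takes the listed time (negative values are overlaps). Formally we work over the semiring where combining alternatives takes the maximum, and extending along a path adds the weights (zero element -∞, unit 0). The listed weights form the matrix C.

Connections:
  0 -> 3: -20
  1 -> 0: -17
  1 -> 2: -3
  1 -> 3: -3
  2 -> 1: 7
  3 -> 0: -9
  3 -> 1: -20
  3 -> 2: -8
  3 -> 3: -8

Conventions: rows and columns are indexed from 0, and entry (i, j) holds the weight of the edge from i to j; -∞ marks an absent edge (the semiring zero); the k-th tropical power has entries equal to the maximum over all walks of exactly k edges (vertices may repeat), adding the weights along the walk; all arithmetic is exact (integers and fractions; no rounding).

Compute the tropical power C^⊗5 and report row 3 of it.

C^⊗2:
  [-29, -40, -28, -28]
  [-12, 4, -11, -11]
  [-10, -∞, 4, 4]
  [-17, -1, -16, -16]
C^⊗3:
  [-37, -21, -36, -36]
  [-13, -4, 1, 1]
  [-5, 11, -4, -4]
  [-18, -9, -4, -4]
C^⊗4:
  [-38, -29, -24, -24]
  [-8, 8, -7, -7]
  [-6, 3, 8, 8]
  [-13, 3, -12, -12]
C^⊗5:
  [-33, -17, -32, -32]
  [-9, 0, 5, 5]
  [-1, 15, 0, 0]
  [-14, -5, 0, 0]
Answer: row 3 of C^⊗5 = [-14, -5, 0, 0]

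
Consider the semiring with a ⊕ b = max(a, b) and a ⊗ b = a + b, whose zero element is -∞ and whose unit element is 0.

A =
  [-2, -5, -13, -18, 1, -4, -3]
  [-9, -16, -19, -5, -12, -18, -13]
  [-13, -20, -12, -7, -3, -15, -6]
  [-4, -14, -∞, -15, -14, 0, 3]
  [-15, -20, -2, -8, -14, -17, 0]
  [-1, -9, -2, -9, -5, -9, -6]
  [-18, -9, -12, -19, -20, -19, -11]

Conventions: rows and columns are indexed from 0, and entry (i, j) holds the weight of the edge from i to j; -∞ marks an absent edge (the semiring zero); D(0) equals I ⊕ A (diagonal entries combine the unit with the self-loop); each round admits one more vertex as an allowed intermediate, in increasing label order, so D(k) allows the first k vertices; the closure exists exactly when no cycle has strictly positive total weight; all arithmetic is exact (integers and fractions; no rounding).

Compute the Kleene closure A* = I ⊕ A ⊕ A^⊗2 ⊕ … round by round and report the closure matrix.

D(0):
  [0, -5, -13, -18, 1, -4, -3]
  [-9, 0, -19, -5, -12, -18, -13]
  [-13, -20, 0, -7, -3, -15, -6]
  [-4, -14, -∞, 0, -14, 0, 3]
  [-15, -20, -2, -8, 0, -17, 0]
  [-1, -9, -2, -9, -5, 0, -6]
  [-18, -9, -12, -19, -20, -19, 0]
D(1):
  [0, -5, -13, -18, 1, -4, -3]
  [-9, 0, -19, -5, -8, -13, -12]
  [-13, -18, 0, -7, -3, -15, -6]
  [-4, -9, -17, 0, -3, 0, 3]
  [-15, -20, -2, -8, 0, -17, 0]
  [-1, -6, -2, -9, 0, 0, -4]
  [-18, -9, -12, -19, -17, -19, 0]
D(2):
  [0, -5, -13, -10, 1, -4, -3]
  [-9, 0, -19, -5, -8, -13, -12]
  [-13, -18, 0, -7, -3, -15, -6]
  [-4, -9, -17, 0, -3, 0, 3]
  [-15, -20, -2, -8, 0, -17, 0]
  [-1, -6, -2, -9, 0, 0, -4]
  [-18, -9, -12, -14, -17, -19, 0]
D(3):
  [0, -5, -13, -10, 1, -4, -3]
  [-9, 0, -19, -5, -8, -13, -12]
  [-13, -18, 0, -7, -3, -15, -6]
  [-4, -9, -17, 0, -3, 0, 3]
  [-15, -20, -2, -8, 0, -17, 0]
  [-1, -6, -2, -9, 0, 0, -4]
  [-18, -9, -12, -14, -15, -19, 0]
D(4):
  [0, -5, -13, -10, 1, -4, -3]
  [-9, 0, -19, -5, -8, -5, -2]
  [-11, -16, 0, -7, -3, -7, -4]
  [-4, -9, -17, 0, -3, 0, 3]
  [-12, -17, -2, -8, 0, -8, 0]
  [-1, -6, -2, -9, 0, 0, -4]
  [-18, -9, -12, -14, -15, -14, 0]
D(5):
  [0, -5, -1, -7, 1, -4, 1]
  [-9, 0, -10, -5, -8, -5, -2]
  [-11, -16, 0, -7, -3, -7, -3]
  [-4, -9, -5, 0, -3, 0, 3]
  [-12, -17, -2, -8, 0, -8, 0]
  [-1, -6, -2, -8, 0, 0, 0]
  [-18, -9, -12, -14, -15, -14, 0]
D(6):
  [0, -5, -1, -7, 1, -4, 1]
  [-6, 0, -7, -5, -5, -5, -2]
  [-8, -13, 0, -7, -3, -7, -3]
  [-1, -6, -2, 0, 0, 0, 3]
  [-9, -14, -2, -8, 0, -8, 0]
  [-1, -6, -2, -8, 0, 0, 0]
  [-15, -9, -12, -14, -14, -14, 0]
D(7):
  [0, -5, -1, -7, 1, -4, 1]
  [-6, 0, -7, -5, -5, -5, -2]
  [-8, -12, 0, -7, -3, -7, -3]
  [-1, -6, -2, 0, 0, 0, 3]
  [-9, -9, -2, -8, 0, -8, 0]
  [-1, -6, -2, -8, 0, 0, 0]
  [-15, -9, -12, -14, -14, -14, 0]
Answer: A* = [[0, -5, -1, -7, 1, -4, 1], [-6, 0, -7, -5, -5, -5, -2], [-8, -12, 0, -7, -3, -7, -3], [-1, -6, -2, 0, 0, 0, 3], [-9, -9, -2, -8, 0, -8, 0], [-1, -6, -2, -8, 0, 0, 0], [-15, -9, -12, -14, -14, -14, 0]]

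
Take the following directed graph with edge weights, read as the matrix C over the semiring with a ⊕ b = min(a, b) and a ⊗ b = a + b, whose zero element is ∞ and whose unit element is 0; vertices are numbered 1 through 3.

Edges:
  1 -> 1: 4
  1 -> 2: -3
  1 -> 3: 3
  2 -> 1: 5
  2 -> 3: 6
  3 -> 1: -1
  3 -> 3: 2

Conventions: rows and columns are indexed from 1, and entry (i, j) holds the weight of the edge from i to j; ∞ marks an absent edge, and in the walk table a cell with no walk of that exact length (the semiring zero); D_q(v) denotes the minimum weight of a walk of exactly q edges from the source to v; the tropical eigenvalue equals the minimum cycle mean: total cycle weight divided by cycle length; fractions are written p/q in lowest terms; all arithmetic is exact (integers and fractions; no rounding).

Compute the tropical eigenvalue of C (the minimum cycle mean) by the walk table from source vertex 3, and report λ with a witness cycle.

q=0: [∞, ∞, 0]
q=1: [-1, ∞, 2]
q=2: [1, -4, 2]
q=3: [1, -2, 2]
Optimal cycle mean attained by: cycle 1->2->3->1, total (-3) + 6 + (-1), length 3.
Answer: λ = 2/3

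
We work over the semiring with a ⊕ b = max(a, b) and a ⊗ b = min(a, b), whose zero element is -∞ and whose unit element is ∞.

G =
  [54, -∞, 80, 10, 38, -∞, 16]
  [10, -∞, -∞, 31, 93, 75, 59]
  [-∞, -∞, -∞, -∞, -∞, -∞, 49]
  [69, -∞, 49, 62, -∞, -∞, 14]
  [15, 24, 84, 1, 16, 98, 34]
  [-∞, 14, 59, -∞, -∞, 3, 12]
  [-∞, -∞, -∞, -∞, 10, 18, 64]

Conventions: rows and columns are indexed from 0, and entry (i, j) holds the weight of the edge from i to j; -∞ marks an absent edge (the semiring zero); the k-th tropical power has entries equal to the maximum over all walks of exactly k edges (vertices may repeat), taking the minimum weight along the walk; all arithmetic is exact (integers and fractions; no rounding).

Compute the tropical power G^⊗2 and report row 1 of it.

G^⊗2:
  [54, 24, 54, 10, 38, 38, 49]
  [31, 24, 84, 31, 16, 93, 59]
  [-∞, -∞, -∞, -∞, 10, 18, 49]
  [62, -∞, 69, 62, 38, 14, 49]
  [15, 16, 59, 24, 24, 24, 49]
  [10, 3, 3, 14, 14, 14, 49]
  [10, 14, 18, 1, 10, 18, 64]
Answer: row 1 of G^⊗2 = [31, 24, 84, 31, 16, 93, 59]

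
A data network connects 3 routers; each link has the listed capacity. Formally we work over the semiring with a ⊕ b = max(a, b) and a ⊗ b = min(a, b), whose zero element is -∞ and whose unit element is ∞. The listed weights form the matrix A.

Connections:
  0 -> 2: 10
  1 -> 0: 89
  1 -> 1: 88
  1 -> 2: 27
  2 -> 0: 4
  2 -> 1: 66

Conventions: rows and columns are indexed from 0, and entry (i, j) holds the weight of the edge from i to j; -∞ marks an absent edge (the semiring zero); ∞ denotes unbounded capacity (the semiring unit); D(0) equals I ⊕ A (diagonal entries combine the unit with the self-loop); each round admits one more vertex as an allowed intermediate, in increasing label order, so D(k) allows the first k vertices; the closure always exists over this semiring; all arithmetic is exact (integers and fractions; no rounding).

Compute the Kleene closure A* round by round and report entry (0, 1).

D(0):
  [∞, -∞, 10]
  [89, ∞, 27]
  [4, 66, ∞]
D(1):
  [∞, -∞, 10]
  [89, ∞, 27]
  [4, 66, ∞]
D(2):
  [∞, -∞, 10]
  [89, ∞, 27]
  [66, 66, ∞]
D(3):
  [∞, 10, 10]
  [89, ∞, 27]
  [66, 66, ∞]
Answer: A*[0][1] = 10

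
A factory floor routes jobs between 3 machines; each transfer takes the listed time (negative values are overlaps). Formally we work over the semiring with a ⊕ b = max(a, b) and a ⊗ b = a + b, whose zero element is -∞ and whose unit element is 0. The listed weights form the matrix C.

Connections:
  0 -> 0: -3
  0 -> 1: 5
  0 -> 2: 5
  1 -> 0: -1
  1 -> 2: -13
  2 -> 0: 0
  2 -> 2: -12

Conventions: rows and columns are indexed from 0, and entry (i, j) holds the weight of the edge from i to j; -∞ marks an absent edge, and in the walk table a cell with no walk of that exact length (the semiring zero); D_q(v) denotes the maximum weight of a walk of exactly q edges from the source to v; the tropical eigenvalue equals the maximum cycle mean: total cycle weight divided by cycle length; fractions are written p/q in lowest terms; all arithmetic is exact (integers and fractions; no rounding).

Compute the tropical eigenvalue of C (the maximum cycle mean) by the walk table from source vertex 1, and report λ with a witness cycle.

q=0: [-∞, 0, -∞]
q=1: [-1, -∞, -13]
q=2: [-4, 4, 4]
q=3: [4, 1, 1]
Optimal cycle mean attained by: cycle 0->2->0, total 5 + 0, length 2.
Answer: λ = 5/2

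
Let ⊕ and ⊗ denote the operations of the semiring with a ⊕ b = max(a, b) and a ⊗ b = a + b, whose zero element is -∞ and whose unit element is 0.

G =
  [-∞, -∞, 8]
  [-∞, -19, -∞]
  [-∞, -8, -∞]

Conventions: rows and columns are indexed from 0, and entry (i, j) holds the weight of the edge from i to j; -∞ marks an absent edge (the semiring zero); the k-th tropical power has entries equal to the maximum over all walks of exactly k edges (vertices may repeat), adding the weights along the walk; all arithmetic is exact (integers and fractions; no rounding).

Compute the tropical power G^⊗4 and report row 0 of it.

G^⊗2:
  [-∞, 0, -∞]
  [-∞, -38, -∞]
  [-∞, -27, -∞]
G^⊗3:
  [-∞, -19, -∞]
  [-∞, -57, -∞]
  [-∞, -46, -∞]
G^⊗4:
  [-∞, -38, -∞]
  [-∞, -76, -∞]
  [-∞, -65, -∞]
Answer: row 0 of G^⊗4 = [-∞, -38, -∞]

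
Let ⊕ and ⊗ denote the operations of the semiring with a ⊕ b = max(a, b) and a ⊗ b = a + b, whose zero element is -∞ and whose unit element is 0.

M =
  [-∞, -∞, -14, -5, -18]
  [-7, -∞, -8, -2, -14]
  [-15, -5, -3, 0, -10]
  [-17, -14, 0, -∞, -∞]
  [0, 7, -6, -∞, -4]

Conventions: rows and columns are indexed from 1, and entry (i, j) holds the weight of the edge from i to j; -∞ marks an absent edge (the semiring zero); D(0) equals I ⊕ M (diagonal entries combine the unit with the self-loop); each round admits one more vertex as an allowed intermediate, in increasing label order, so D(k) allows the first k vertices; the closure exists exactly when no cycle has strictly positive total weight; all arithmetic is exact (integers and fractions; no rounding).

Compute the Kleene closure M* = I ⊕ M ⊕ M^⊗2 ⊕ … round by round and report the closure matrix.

D(0):
  [0, -∞, -14, -5, -18]
  [-7, 0, -8, -2, -14]
  [-15, -5, 0, 0, -10]
  [-17, -14, 0, 0, -∞]
  [0, 7, -6, -∞, 0]
D(1):
  [0, -∞, -14, -5, -18]
  [-7, 0, -8, -2, -14]
  [-15, -5, 0, 0, -10]
  [-17, -14, 0, 0, -35]
  [0, 7, -6, -5, 0]
D(2):
  [0, -∞, -14, -5, -18]
  [-7, 0, -8, -2, -14]
  [-12, -5, 0, 0, -10]
  [-17, -14, 0, 0, -28]
  [0, 7, -1, 5, 0]
D(3):
  [0, -19, -14, -5, -18]
  [-7, 0, -8, -2, -14]
  [-12, -5, 0, 0, -10]
  [-12, -5, 0, 0, -10]
  [0, 7, -1, 5, 0]
D(4):
  [0, -10, -5, -5, -15]
  [-7, 0, -2, -2, -12]
  [-12, -5, 0, 0, -10]
  [-12, -5, 0, 0, -10]
  [0, 7, 5, 5, 0]
D(5):
  [0, -8, -5, -5, -15]
  [-7, 0, -2, -2, -12]
  [-10, -3, 0, 0, -10]
  [-10, -3, 0, 0, -10]
  [0, 7, 5, 5, 0]
Answer: M* = [[0, -8, -5, -5, -15], [-7, 0, -2, -2, -12], [-10, -3, 0, 0, -10], [-10, -3, 0, 0, -10], [0, 7, 5, 5, 0]]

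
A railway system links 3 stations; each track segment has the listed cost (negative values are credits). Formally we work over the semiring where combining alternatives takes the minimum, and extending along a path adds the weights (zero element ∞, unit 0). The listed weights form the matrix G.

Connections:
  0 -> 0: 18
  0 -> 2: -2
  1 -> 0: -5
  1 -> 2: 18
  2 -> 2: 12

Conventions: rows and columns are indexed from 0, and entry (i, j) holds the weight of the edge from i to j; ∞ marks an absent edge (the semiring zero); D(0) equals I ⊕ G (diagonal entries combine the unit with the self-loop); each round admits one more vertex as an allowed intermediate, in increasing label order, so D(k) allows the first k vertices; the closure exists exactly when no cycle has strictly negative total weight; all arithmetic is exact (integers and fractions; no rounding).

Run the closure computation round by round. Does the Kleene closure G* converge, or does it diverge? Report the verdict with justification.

D(0):
  [0, ∞, -2]
  [-5, 0, 18]
  [∞, ∞, 0]
D(1):
  [0, ∞, -2]
  [-5, 0, -7]
  [∞, ∞, 0]
D(2):
  [0, ∞, -2]
  [-5, 0, -7]
  [∞, ∞, 0]
D(3):
  [0, ∞, -2]
  [-5, 0, -7]
  [∞, ∞, 0]
Key observation: every diagonal entry stays at the unit through all rounds, so no improving cycle exists.
Answer: CONVERGES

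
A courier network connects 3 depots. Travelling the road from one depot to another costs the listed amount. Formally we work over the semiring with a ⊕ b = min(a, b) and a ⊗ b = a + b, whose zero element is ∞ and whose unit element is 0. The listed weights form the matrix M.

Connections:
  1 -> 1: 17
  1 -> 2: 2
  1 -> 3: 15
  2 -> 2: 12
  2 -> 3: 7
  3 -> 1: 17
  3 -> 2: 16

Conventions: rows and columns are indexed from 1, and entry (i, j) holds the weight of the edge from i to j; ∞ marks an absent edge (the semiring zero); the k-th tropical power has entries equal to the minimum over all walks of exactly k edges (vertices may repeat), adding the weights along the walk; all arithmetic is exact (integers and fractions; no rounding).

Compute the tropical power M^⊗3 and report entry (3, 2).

M^⊗2:
  [32, 14, 9]
  [24, 23, 19]
  [34, 19, 23]
M^⊗3:
  [26, 25, 21]
  [36, 26, 30]
  [40, 31, 26]
Key observation: the optimum is the walk 3->1->2->2, with weight 17 + 2 + 12 = 31.
Optimal value attained by: walk 3->1->2->2.
Answer: (M^⊗3)[3][2] = 31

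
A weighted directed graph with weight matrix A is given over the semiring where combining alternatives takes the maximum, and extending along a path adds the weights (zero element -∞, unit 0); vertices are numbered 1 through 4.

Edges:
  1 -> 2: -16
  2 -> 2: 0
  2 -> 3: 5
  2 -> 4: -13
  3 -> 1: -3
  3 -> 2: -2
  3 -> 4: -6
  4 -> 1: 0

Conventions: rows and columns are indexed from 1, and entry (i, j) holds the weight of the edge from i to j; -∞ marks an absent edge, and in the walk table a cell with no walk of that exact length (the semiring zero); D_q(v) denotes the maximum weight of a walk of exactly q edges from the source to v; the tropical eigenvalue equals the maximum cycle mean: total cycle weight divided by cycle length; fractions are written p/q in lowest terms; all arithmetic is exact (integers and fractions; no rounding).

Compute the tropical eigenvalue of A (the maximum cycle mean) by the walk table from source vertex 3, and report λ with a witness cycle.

q=0: [-∞, -∞, 0, -∞]
q=1: [-3, -2, -∞, -6]
q=2: [-6, -2, 3, -15]
q=3: [0, 1, 3, -3]
q=4: [0, 1, 6, -3]
Optimal cycle mean attained by: cycle 2->3->2, total 5 + (-2), length 2.
Answer: λ = 3/2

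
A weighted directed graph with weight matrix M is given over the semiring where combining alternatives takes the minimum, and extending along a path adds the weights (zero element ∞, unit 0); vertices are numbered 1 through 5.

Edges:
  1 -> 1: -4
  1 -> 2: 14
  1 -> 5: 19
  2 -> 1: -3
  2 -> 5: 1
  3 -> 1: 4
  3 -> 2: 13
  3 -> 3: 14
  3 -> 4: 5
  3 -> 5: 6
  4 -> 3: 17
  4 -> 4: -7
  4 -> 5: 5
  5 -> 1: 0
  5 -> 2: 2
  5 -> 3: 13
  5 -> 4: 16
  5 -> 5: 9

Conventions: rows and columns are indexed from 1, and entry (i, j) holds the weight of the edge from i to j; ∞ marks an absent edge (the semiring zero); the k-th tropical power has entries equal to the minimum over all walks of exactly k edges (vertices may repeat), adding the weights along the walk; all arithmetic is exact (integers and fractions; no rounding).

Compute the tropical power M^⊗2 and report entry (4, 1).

M^⊗2:
  [-8, 10, 32, 35, 15]
  [-7, 3, 14, 17, 10]
  [0, 8, 19, -2, 10]
  [5, 7, 10, -14, -2]
  [-4, 11, 22, 9, 3]
Key observation: the optimum is the walk 4->5->1, with weight 5 + 0 = 5.
Optimal value attained by: walk 4->5->1.
Answer: (M^⊗2)[4][1] = 5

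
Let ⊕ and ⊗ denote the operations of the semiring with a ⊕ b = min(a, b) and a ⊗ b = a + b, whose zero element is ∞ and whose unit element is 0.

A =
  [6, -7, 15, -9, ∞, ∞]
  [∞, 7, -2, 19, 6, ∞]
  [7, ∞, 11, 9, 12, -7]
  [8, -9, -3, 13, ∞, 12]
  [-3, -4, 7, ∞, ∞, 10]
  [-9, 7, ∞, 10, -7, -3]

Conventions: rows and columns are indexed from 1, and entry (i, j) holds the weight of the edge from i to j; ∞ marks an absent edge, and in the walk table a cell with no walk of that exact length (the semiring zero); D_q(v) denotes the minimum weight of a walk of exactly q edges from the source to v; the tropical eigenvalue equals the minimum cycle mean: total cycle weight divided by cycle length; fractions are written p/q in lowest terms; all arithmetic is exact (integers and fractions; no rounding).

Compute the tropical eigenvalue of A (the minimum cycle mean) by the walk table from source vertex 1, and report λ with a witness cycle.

q=0: [0, ∞, ∞, ∞, ∞, ∞]
q=1: [6, -7, 15, -9, ∞, ∞]
q=2: [-1, -18, -12, -3, -1, 3]
q=3: [-6, -12, -20, -10, -12, -19]
q=4: [-28, -19, -14, -15, -26, -27]
q=5: [-36, -35, -21, -37, -34, -30]
q=6: [-39, -46, -40, -45, -37, -33]
Optimal cycle mean attained by: cycle 1->4->2->3->6->1, total (-9) + (-9) + (-2) + (-7) + (-9), length 5.
Answer: λ = -36/5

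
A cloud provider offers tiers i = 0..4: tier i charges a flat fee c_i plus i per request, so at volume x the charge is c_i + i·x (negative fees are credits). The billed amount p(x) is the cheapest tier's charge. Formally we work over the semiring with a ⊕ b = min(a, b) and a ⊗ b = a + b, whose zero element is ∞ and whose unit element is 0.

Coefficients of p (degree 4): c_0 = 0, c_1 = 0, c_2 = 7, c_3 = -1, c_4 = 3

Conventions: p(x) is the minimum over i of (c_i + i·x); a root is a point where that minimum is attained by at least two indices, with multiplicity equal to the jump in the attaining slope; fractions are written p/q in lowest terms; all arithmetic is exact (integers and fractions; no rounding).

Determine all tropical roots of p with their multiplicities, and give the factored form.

hull edge (i=0, c=0) to (i=3, c=-1): slope -1/3, span 3
hull edge (i=3, c=-1) to (i=4, c=3): slope 4, span 1
Factored form: p(x) = 3 ⊗ (x ⊕ (-4)) ⊗ (x ⊕ 1/3) ⊗ (x ⊕ 1/3) ⊗ (x ⊕ 1/3)
Answer: roots = -4 (mult 1), 1/3 (mult 3)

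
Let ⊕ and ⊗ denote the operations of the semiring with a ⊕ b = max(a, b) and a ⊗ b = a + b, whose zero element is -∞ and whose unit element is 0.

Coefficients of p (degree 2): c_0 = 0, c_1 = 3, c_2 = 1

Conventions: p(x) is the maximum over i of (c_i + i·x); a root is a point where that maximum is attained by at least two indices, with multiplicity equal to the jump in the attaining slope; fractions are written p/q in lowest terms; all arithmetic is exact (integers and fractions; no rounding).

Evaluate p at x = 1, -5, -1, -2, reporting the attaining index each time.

p(1) = max(0+0·1=0, 3+1·1=4, 1+2·1=3) = 4 (attained by i=1)
p(-5) = max(0+0·(-5)=0, 3+1·(-5)=-2, 1+2·(-5)=-9) = 0 (attained by i=0)
p(-1) = max(0+0·(-1)=0, 3+1·(-1)=2, 1+2·(-1)=-1) = 2 (attained by i=1)
p(-2) = max(0+0·(-2)=0, 3+1·(-2)=1, 1+2·(-2)=-3) = 1 (attained by i=1)
Answer: p(1) = 4; p(-5) = 0; p(-1) = 2; p(-2) = 1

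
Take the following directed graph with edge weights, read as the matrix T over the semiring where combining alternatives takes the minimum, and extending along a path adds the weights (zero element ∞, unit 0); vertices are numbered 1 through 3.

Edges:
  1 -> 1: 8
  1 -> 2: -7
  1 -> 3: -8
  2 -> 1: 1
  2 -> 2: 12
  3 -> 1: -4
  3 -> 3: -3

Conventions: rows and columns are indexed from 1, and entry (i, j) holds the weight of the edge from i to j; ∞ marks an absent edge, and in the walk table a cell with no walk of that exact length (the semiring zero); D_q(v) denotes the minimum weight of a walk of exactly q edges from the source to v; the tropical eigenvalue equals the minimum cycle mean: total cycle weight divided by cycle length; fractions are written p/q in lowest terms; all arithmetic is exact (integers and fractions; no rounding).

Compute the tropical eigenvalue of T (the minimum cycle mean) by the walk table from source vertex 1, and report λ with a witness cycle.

q=0: [0, ∞, ∞]
q=1: [8, -7, -8]
q=2: [-12, 1, -11]
q=3: [-15, -19, -20]
Optimal cycle mean attained by: cycle 1->3->1, total (-8) + (-4), length 2.
Answer: λ = -6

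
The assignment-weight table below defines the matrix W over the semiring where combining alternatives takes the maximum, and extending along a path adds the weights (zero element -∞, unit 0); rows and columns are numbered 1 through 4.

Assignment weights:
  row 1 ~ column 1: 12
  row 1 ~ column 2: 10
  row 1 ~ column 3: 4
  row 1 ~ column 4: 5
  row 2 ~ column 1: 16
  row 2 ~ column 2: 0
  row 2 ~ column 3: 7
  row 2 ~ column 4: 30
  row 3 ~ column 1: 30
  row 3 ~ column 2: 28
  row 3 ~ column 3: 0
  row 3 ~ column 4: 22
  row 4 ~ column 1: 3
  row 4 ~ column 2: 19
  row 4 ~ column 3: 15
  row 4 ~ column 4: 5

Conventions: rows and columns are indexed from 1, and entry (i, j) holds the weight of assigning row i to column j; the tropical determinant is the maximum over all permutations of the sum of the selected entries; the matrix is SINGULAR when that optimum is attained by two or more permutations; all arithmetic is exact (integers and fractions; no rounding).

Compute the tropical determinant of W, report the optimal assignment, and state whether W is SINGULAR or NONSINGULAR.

σ = (1, 2, 3, 4): 12 + 0 + 0 + 5 = 17
σ = (1, 2, 4, 3): 12 + 0 + 22 + 15 = 49
σ = (1, 3, 2, 4): 12 + 7 + 28 + 5 = 52
σ = (1, 3, 4, 2): 12 + 7 + 22 + 19 = 60
σ = (1, 4, 2, 3): 12 + 30 + 28 + 15 = 85
σ = (1, 4, 3, 2): 12 + 30 + 0 + 19 = 61
σ = (2, 1, 3, 4): 10 + 16 + 0 + 5 = 31
σ = (2, 1, 4, 3): 10 + 16 + 22 + 15 = 63
σ = (2, 3, 1, 4): 10 + 7 + 30 + 5 = 52
σ = (2, 3, 4, 1): 10 + 7 + 22 + 3 = 42
σ = (2, 4, 1, 3): 10 + 30 + 30 + 15 = 85
σ = (2, 4, 3, 1): 10 + 30 + 0 + 3 = 43
σ = (3, 1, 2, 4): 4 + 16 + 28 + 5 = 53
σ = (3, 1, 4, 2): 4 + 16 + 22 + 19 = 61
σ = (3, 2, 1, 4): 4 + 0 + 30 + 5 = 39
σ = (3, 2, 4, 1): 4 + 0 + 22 + 3 = 29
σ = (3, 4, 1, 2): 4 + 30 + 30 + 19 = 83
σ = (3, 4, 2, 1): 4 + 30 + 28 + 3 = 65
σ = (4, 1, 2, 3): 5 + 16 + 28 + 15 = 64
σ = (4, 1, 3, 2): 5 + 16 + 0 + 19 = 40
σ = (4, 2, 1, 3): 5 + 0 + 30 + 15 = 50
σ = (4, 2, 3, 1): 5 + 0 + 0 + 3 = 8
σ = (4, 3, 1, 2): 5 + 7 + 30 + 19 = 61
σ = (4, 3, 2, 1): 5 + 7 + 28 + 3 = 43
Optimal value attained by: σ = (1, 4, 2, 3).
Answer: det⊕(W) = 85; verdict: SINGULAR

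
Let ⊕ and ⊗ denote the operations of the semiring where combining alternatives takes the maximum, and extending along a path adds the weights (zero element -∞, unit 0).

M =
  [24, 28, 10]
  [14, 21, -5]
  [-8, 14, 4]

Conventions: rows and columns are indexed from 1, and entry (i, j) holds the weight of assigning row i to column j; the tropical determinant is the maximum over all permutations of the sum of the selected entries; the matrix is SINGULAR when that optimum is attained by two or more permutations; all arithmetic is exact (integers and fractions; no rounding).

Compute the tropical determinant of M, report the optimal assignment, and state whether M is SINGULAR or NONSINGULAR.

σ = (1, 2, 3): 24 + 21 + 4 = 49
σ = (1, 3, 2): 24 + (-5) + 14 = 33
σ = (2, 1, 3): 28 + 14 + 4 = 46
σ = (2, 3, 1): 28 + (-5) + (-8) = 15
σ = (3, 1, 2): 10 + 14 + 14 = 38
σ = (3, 2, 1): 10 + 21 + (-8) = 23
Optimal value attained by: σ = (1, 2, 3).
Answer: det⊕(M) = 49; verdict: NONSINGULAR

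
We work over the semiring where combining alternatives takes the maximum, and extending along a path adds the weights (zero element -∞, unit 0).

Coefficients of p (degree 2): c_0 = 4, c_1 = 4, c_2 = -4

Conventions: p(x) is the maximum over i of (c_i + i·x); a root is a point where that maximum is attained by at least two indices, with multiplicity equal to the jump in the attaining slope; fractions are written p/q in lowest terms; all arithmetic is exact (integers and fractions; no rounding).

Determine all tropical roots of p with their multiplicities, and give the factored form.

hull edge (i=0, c=4) to (i=1, c=4): slope 0, span 1
hull edge (i=1, c=4) to (i=2, c=-4): slope -8, span 1
Factored form: p(x) = -4 ⊗ (x ⊕ 0) ⊗ (x ⊕ 8)
Answer: roots = 0 (mult 1), 8 (mult 1)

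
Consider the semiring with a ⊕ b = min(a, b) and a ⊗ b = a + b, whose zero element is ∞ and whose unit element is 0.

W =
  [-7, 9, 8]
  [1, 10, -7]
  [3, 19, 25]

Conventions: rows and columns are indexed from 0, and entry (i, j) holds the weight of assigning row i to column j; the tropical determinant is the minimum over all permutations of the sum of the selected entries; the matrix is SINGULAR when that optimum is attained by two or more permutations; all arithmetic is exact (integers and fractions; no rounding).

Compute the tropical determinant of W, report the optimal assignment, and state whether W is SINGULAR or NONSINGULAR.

σ = (0, 1, 2): (-7) + 10 + 25 = 28
σ = (0, 2, 1): (-7) + (-7) + 19 = 5
σ = (1, 0, 2): 9 + 1 + 25 = 35
σ = (1, 2, 0): 9 + (-7) + 3 = 5
σ = (2, 0, 1): 8 + 1 + 19 = 28
σ = (2, 1, 0): 8 + 10 + 3 = 21
Optimal value attained by: σ = (0, 2, 1).
Answer: det⊕(W) = 5; verdict: SINGULAR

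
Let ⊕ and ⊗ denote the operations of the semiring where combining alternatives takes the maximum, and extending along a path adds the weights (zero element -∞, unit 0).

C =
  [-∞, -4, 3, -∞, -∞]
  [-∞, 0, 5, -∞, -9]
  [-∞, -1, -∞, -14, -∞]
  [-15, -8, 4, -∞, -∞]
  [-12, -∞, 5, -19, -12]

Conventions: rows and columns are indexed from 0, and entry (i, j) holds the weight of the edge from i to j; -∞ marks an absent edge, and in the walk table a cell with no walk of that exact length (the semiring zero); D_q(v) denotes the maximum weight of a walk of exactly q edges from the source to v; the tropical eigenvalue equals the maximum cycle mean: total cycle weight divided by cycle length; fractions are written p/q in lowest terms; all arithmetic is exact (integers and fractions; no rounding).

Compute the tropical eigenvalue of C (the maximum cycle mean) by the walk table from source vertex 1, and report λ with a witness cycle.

q=0: [-∞, 0, -∞, -∞, -∞]
q=1: [-∞, 0, 5, -∞, -9]
q=2: [-21, 4, 5, -9, -9]
q=3: [-21, 4, 9, -9, -5]
q=4: [-17, 8, 9, -5, -5]
q=5: [-17, 8, 13, -5, -1]
Optimal cycle mean attained by: cycle 1->2->1, total 5 + (-1), length 2.
Answer: λ = 2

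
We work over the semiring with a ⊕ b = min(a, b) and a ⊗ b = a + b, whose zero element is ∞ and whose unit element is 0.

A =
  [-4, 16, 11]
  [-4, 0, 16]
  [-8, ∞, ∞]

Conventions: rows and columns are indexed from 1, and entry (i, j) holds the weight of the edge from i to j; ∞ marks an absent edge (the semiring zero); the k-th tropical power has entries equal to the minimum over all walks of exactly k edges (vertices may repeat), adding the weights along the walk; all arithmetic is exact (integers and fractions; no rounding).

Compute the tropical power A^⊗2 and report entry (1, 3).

A^⊗2:
  [-8, 12, 7]
  [-8, 0, 7]
  [-12, 8, 3]
Key observation: the optimum is the walk 1->1->3, with weight (-4) + 11 = 7.
Optimal value attained by: walk 1->1->3.
Answer: (A^⊗2)[1][3] = 7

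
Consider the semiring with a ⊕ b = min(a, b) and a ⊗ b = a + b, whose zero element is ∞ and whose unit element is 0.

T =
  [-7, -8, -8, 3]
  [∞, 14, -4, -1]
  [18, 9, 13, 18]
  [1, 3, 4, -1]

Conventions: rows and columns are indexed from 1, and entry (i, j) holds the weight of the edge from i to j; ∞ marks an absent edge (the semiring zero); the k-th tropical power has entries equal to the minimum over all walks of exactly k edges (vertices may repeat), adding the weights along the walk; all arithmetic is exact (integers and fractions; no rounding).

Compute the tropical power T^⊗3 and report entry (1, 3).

T^⊗2:
  [-14, -15, -15, -9]
  [0, 2, 3, -2]
  [11, 10, 5, 8]
  [-6, -7, -7, -2]
T^⊗3:
  [-21, -22, -22, -16]
  [-7, -8, -8, -3]
  [4, 3, 3, 7]
  [-13, -14, -14, -8]
Key observation: the optimum is the walk 1->1->1->3, with weight (-7) + (-7) + (-8) = -22.
Optimal value attained by: walk 1->1->1->3.
Answer: (T^⊗3)[1][3] = -22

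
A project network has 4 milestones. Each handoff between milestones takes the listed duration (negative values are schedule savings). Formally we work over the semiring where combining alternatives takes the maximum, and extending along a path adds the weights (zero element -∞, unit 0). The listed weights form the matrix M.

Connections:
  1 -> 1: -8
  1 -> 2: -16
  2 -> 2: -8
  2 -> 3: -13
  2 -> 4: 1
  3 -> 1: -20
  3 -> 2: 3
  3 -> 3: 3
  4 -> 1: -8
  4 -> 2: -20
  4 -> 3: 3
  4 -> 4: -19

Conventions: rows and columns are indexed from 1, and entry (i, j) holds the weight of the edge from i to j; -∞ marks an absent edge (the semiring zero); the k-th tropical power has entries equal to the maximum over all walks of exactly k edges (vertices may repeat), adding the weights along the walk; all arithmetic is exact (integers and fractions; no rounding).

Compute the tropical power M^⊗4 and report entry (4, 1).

M^⊗2:
  [-16, -24, -29, -15]
  [-7, -10, 4, -7]
  [-17, 6, 6, 4]
  [-16, 6, 6, -19]
M^⊗3:
  [-23, -26, -12, -23]
  [-15, 7, 7, -9]
  [-4, 9, 9, 7]
  [-14, 9, 9, 7]
M^⊗4:
  [-31, -9, -9, -25]
  [-13, 10, 10, 8]
  [-1, 12, 12, 10]
  [-1, 12, 12, 10]
Key observation: the optimum is the walk 4->3->2->4->1, with weight 3 + 3 + 1 + (-8) = -1.
Optimal value attained by: walk 4->3->2->4->1.
Answer: (M^⊗4)[4][1] = -1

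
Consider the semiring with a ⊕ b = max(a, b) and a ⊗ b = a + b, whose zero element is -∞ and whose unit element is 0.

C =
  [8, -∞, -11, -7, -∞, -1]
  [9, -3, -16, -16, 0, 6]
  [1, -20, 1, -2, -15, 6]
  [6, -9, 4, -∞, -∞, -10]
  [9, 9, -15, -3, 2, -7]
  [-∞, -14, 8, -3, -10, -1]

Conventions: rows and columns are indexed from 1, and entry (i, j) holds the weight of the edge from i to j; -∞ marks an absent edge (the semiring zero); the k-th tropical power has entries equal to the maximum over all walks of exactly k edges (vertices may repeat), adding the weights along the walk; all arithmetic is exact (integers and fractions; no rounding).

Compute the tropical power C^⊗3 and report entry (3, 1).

C^⊗2:
  [16, -15, 7, 1, -11, 7]
  [17, 9, 14, 3, 2, 8]
  [9, -6, 14, 3, -4, 7]
  [14, -12, 5, 2, -9, 10]
  [18, 11, 1, 2, 9, 15]
  [9, -1, 9, 6, -7, 14]
C^⊗3:
  [24, -2, 15, 9, -3, 15]
  [25, 11, 16, 12, 9, 20]
  [17, 5, 15, 12, -1, 20]
  [22, 0, 18, 7, 0, 13]
  [26, 18, 23, 12, 11, 17]
  [17, 2, 22, 11, 4, 15]
Key observation: the optimum is the walk 3->1->1->1, with weight 1 + 8 + 8 = 17.
Optimal value attained by: walk 3->1->1->1.
Answer: (C^⊗3)[3][1] = 17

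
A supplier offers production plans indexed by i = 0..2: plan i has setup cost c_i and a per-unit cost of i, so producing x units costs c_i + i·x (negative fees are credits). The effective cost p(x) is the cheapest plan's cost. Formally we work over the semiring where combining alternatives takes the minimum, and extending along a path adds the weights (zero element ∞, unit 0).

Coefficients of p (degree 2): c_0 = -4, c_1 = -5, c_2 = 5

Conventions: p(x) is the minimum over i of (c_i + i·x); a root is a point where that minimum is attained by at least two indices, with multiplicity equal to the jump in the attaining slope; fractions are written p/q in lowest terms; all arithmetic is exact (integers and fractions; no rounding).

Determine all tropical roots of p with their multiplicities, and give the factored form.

hull edge (i=0, c=-4) to (i=1, c=-5): slope -1, span 1
hull edge (i=1, c=-5) to (i=2, c=5): slope 10, span 1
Factored form: p(x) = 5 ⊗ (x ⊕ (-10)) ⊗ (x ⊕ 1)
Answer: roots = -10 (mult 1), 1 (mult 1)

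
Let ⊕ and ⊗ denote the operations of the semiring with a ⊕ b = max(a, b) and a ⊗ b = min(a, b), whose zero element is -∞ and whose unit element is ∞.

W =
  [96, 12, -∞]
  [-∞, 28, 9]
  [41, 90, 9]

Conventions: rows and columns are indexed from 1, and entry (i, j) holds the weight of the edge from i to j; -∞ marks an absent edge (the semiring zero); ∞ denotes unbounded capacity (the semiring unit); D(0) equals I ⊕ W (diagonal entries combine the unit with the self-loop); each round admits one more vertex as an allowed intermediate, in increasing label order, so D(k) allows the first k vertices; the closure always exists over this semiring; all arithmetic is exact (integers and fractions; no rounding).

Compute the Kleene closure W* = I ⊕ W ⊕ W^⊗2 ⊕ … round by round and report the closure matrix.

D(0):
  [∞, 12, -∞]
  [-∞, ∞, 9]
  [41, 90, ∞]
D(1):
  [∞, 12, -∞]
  [-∞, ∞, 9]
  [41, 90, ∞]
D(2):
  [∞, 12, 9]
  [-∞, ∞, 9]
  [41, 90, ∞]
D(3):
  [∞, 12, 9]
  [9, ∞, 9]
  [41, 90, ∞]
Answer: W* = [[∞, 12, 9], [9, ∞, 9], [41, 90, ∞]]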